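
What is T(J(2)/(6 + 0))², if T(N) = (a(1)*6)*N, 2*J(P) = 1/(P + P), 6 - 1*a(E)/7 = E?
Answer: 1225/64 ≈ 19.141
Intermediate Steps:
a(E) = 42 - 7*E
J(P) = 1/(4*P) (J(P) = 1/(2*(P + P)) = 1/(2*((2*P))) = (1/(2*P))/2 = 1/(4*P))
T(N) = 210*N (T(N) = ((42 - 7*1)*6)*N = ((42 - 7)*6)*N = (35*6)*N = 210*N)
T(J(2)/(6 + 0))² = (210*(((¼)/2)/(6 + 0)))² = (210*(((¼)*(½))/6))² = (210*((⅛)*(⅙)))² = (210*(1/48))² = (35/8)² = 1225/64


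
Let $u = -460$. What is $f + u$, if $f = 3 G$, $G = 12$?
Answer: $-424$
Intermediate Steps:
$f = 36$ ($f = 3 \cdot 12 = 36$)
$f + u = 36 - 460 = -424$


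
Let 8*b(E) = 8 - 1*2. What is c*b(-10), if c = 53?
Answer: 159/4 ≈ 39.750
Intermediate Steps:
b(E) = 3/4 (b(E) = (8 - 1*2)/8 = (8 - 2)/8 = (1/8)*6 = 3/4)
c*b(-10) = 53*(3/4) = 159/4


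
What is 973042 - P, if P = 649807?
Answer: 323235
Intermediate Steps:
973042 - P = 973042 - 1*649807 = 973042 - 649807 = 323235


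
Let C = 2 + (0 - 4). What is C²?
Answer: 4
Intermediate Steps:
C = -2 (C = 2 - 4 = -2)
C² = (-2)² = 4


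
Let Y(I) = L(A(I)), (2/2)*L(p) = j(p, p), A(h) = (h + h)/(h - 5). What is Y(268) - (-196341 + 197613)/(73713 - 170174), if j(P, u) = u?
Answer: 52037632/25369243 ≈ 2.0512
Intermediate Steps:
A(h) = 2*h/(-5 + h) (A(h) = (2*h)/(-5 + h) = 2*h/(-5 + h))
L(p) = p
Y(I) = 2*I/(-5 + I)
Y(268) - (-196341 + 197613)/(73713 - 170174) = 2*268/(-5 + 268) - (-196341 + 197613)/(73713 - 170174) = 2*268/263 - 1272/(-96461) = 2*268*(1/263) - 1272*(-1)/96461 = 536/263 - 1*(-1272/96461) = 536/263 + 1272/96461 = 52037632/25369243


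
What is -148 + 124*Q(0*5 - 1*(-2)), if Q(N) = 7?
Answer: 720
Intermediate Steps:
-148 + 124*Q(0*5 - 1*(-2)) = -148 + 124*7 = -148 + 868 = 720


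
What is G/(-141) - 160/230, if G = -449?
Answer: 8071/3243 ≈ 2.4887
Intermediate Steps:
G/(-141) - 160/230 = -449/(-141) - 160/230 = -449*(-1/141) - 160*1/230 = 449/141 - 16/23 = 8071/3243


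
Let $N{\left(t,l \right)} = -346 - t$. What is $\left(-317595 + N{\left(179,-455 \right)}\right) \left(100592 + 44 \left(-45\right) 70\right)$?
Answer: $12091104960$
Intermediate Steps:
$\left(-317595 + N{\left(179,-455 \right)}\right) \left(100592 + 44 \left(-45\right) 70\right) = \left(-317595 - 525\right) \left(100592 + 44 \left(-45\right) 70\right) = \left(-317595 - 525\right) \left(100592 - 138600\right) = \left(-318120\right) \left(-38008\right) = 12091104960$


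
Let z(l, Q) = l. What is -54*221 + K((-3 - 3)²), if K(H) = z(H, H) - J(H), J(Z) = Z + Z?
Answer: -11970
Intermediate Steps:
J(Z) = 2*Z
K(H) = -H (K(H) = H - 2*H = -H)
-54*221 + K((-3 - 3)²) = -54*221 - (-3 - 3)² = -11934 - 1*(-6)² = -11934 - 1*36 = -11934 - 36 = -11970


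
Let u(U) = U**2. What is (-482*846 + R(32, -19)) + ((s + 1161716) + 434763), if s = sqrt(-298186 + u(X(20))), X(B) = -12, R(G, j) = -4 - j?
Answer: 1188722 + I*sqrt(298042) ≈ 1.1887e+6 + 545.93*I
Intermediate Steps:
s = I*sqrt(298042) (s = sqrt(-298186 + (-12)**2) = sqrt(-298186 + 144) = sqrt(-298042) = I*sqrt(298042) ≈ 545.93*I)
(-482*846 + R(32, -19)) + ((s + 1161716) + 434763) = (-482*846 + (-4 - 1*(-19))) + ((I*sqrt(298042) + 1161716) + 434763) = (-407772 + (-4 + 19)) + ((1161716 + I*sqrt(298042)) + 434763) = (-407772 + 15) + (1596479 + I*sqrt(298042)) = -407757 + (1596479 + I*sqrt(298042)) = 1188722 + I*sqrt(298042)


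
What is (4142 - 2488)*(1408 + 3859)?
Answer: 8711618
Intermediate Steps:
(4142 - 2488)*(1408 + 3859) = 1654*5267 = 8711618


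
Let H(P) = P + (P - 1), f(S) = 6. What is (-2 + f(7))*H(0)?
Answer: -4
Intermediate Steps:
H(P) = -1 + 2*P (H(P) = P + (-1 + P) = -1 + 2*P)
(-2 + f(7))*H(0) = (-2 + 6)*(-1 + 2*0) = 4*(-1 + 0) = 4*(-1) = -4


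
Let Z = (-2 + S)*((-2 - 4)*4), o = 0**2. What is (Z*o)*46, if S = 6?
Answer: 0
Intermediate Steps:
o = 0
Z = -96 (Z = (-2 + 6)*((-2 - 4)*4) = 4*(-6*4) = 4*(-24) = -96)
(Z*o)*46 = -96*0*46 = 0*46 = 0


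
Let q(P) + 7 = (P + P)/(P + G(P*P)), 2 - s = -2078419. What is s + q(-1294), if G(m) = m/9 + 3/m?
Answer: 5786793871448160026/2784235436467 ≈ 2.0784e+6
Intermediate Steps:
s = 2078421 (s = 2 - 1*(-2078419) = 2 + 2078419 = 2078421)
G(m) = 3/m + m/9 (G(m) = m*(⅑) + 3/m = m/9 + 3/m = 3/m + m/9)
q(P) = -7 + 2*P/(P + 3/P² + P²/9) (q(P) = -7 + (P + P)/(P + (3/((P*P)) + (P*P)/9)) = -7 + (2*P)/(P + (3/(P²) + P²/9)) = -7 + (2*P)/(P + (3/P² + P²/9)) = -7 + (2*P)/(P + 3/P² + P²/9) = -7 + 2*P/(P + 3/P² + P²/9))
s + q(-1294) = 2078421 + (-189 - 45*(-1294)³ - 7*(-1294)⁴)/(27 + (-1294)⁴ + 9*(-1294)³) = 2078421 + (-189 - 45*(-2166720184) - 7*2803735918096)/(27 + 2803735918096 + 9*(-2166720184)) = 2078421 + (-189 + 97502408280 - 19626151426672)/(27 + 2803735918096 - 19500481656) = 2078421 - 19528649018581/2784235436467 = 5786793871448160026/2784235436467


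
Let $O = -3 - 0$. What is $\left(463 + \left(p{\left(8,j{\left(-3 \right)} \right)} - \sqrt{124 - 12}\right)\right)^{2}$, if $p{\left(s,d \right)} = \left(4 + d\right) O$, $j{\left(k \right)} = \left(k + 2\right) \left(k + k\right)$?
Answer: $187601 - 3464 \sqrt{7} \approx 1.7844 \cdot 10^{5}$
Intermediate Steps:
$O = -3$ ($O = -3 + 0 = -3$)
$j{\left(k \right)} = 2 k \left(2 + k\right)$ ($j{\left(k \right)} = \left(2 + k\right) 2 k = 2 k \left(2 + k\right)$)
$p{\left(s,d \right)} = -12 - 3 d$ ($p{\left(s,d \right)} = \left(4 + d\right) \left(-3\right) = -12 - 3 d$)
$\left(463 + \left(p{\left(8,j{\left(-3 \right)} \right)} - \sqrt{124 - 12}\right)\right)^{2} = \left(463 - \left(12 + \sqrt{124 - 12} + 3 \cdot 2 \left(-3\right) \left(2 - 3\right)\right)\right)^{2} = \left(463 - \left(12 + \sqrt{112} + 3 \cdot 2 \left(-3\right) \left(-1\right)\right)\right)^{2} = \left(463 - \left(30 + 4 \sqrt{7}\right)\right)^{2} = \left(433 - 4 \sqrt{7}\right)^{2}$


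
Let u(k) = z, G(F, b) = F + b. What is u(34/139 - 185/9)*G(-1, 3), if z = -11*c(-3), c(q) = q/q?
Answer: -22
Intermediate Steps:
c(q) = 1
z = -11 (z = -11*1 = -11)
u(k) = -11
u(34/139 - 185/9)*G(-1, 3) = -11*(-1 + 3) = -11*2 = -22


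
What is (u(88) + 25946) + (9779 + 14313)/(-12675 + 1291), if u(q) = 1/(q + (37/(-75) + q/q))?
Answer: 122531381596/4722937 ≈ 25944.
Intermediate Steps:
u(q) = 1/(38/75 + q) (u(q) = 1/(q + (37*(-1/75) + 1)) = 1/(q + (-37/75 + 1)) = 1/(q + 38/75) = 1/(38/75 + q))
(u(88) + 25946) + (9779 + 14313)/(-12675 + 1291) = (75/(38 + 75*88) + 25946) + (9779 + 14313)/(-12675 + 1291) = (75/(38 + 6600) + 25946) + 24092/(-11384) = (75/6638 + 25946) + 24092*(-1/11384) = (75*(1/6638) + 25946) - 6023/2846 = (75/6638 + 25946) - 6023/2846 = 172229623/6638 - 6023/2846 = 122531381596/4722937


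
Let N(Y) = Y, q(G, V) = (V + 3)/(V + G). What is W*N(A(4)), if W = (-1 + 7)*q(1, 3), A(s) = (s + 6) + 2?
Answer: 108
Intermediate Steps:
q(G, V) = (3 + V)/(G + V)
A(s) = 8 + s (A(s) = (6 + s) + 2 = 8 + s)
W = 9 (W = (-1 + 7)*((3 + 3)/(1 + 3)) = 6*(6/4) = 6*((1/4)*6) = 6*(3/2) = 9)
W*N(A(4)) = 9*(8 + 4) = 9*12 = 108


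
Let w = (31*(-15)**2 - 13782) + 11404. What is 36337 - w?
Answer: 31740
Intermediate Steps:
w = 4597 (w = (31*225 - 13782) + 11404 = (6975 - 13782) + 11404 = -6807 + 11404 = 4597)
36337 - w = 36337 - 1*4597 = 36337 - 4597 = 31740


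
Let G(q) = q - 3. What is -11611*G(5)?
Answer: -23222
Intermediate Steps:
G(q) = -3 + q
-11611*G(5) = -11611*(-3 + 5) = -11611*2 = -23222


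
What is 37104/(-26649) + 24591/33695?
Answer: -198297907/299312685 ≈ -0.66251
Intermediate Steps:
37104/(-26649) + 24591/33695 = 37104*(-1/26649) + 24591*(1/33695) = -12368/8883 + 24591/33695 = -198297907/299312685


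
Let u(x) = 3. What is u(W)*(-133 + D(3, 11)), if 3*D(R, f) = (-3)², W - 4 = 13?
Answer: -390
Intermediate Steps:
W = 17 (W = 4 + 13 = 17)
D(R, f) = 3 (D(R, f) = (⅓)*(-3)² = (⅓)*9 = 3)
u(W)*(-133 + D(3, 11)) = 3*(-133 + 3) = 3*(-130) = -390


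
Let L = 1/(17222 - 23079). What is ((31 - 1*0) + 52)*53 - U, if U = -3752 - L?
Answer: 47740406/5857 ≈ 8151.0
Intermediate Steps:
L = -1/5857 (L = 1/(-5857) = -1/5857 ≈ -0.00017074)
U = -21975463/5857 (U = -3752 - 1*(-1/5857) = -3752 + 1/5857 = -21975463/5857 ≈ -3752.0)
((31 - 1*0) + 52)*53 - U = ((31 - 1*0) + 52)*53 - 1*(-21975463/5857) = ((31 + 0) + 52)*53 + 21975463/5857 = (31 + 52)*53 + 21975463/5857 = 83*53 + 21975463/5857 = 4399 + 21975463/5857 = 47740406/5857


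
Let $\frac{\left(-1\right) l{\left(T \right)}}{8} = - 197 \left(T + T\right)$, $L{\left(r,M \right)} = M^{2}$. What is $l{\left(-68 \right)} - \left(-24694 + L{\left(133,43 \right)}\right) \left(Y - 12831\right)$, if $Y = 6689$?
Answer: $-140528326$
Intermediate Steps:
$l{\left(T \right)} = 3152 T$ ($l{\left(T \right)} = - 8 \left(- 197 \left(T + T\right)\right) = - 8 \left(- 197 \cdot 2 T\right) = - 8 \left(- 394 T\right) = 3152 T$)
$l{\left(-68 \right)} - \left(-24694 + L{\left(133,43 \right)}\right) \left(Y - 12831\right) = 3152 \left(-68\right) - \left(-24694 + 43^{2}\right) \left(6689 - 12831\right) = -214336 - \left(-24694 + 1849\right) \left(-6142\right) = -214336 - \left(-22845\right) \left(-6142\right) = -214336 - 140313990 = -140528326$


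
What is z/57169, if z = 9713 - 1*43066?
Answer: -33353/57169 ≈ -0.58341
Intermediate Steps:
z = -33353 (z = 9713 - 43066 = -33353)
z/57169 = -33353/57169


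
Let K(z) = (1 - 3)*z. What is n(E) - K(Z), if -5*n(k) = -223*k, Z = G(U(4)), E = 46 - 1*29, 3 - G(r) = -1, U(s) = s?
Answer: 3831/5 ≈ 766.20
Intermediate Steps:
G(r) = 4 (G(r) = 3 - 1*(-1) = 3 + 1 = 4)
E = 17 (E = 46 - 29 = 17)
Z = 4
n(k) = 223*k/5 (n(k) = -(-223)*k/5 = 223*k/5)
K(z) = -2*z
n(E) - K(Z) = (223/5)*17 - (-2)*4 = 3791/5 - 1*(-8) = 3791/5 + 8 = 3831/5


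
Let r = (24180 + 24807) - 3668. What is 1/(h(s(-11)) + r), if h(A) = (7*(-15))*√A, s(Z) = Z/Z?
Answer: 1/45214 ≈ 2.2117e-5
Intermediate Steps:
s(Z) = 1
h(A) = -105*√A
r = 45319 (r = 48987 - 3668 = 45319)
1/(h(s(-11)) + r) = 1/(-105*√1 + 45319) = 1/(-105*1 + 45319) = 1/(-105 + 45319) = 1/45214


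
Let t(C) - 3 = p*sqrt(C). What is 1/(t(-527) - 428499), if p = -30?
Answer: I/(6*(-71416*I + 5*sqrt(527))) ≈ -2.3337e-6 + 3.7509e-9*I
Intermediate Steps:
t(C) = 3 - 30*sqrt(C)
1/(t(-527) - 428499) = 1/((3 - 30*I*sqrt(527)) - 428499) = 1/(-428496 - 30*I*sqrt(527))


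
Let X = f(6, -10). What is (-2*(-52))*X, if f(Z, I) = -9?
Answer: -936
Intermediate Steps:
X = -9
(-2*(-52))*X = -2*(-52)*(-9) = 104*(-9) = -936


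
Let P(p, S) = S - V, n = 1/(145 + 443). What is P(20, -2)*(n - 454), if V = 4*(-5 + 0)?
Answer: -800853/98 ≈ -8172.0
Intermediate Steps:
n = 1/588 ≈ 0.0017007
V = -20 (V = 4*(-5) = -20)
P(p, S) = 20 + S (P(p, S) = S - 1*(-20) = S + 20 = 20 + S)
P(20, -2)*(n - 454) = (20 - 2)*(1/588 - 454) = 18*(-266951/588) = -800853/98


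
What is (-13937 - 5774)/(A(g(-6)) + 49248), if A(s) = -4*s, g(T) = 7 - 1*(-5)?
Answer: -19711/49200 ≈ -0.40063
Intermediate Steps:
g(T) = 12 (g(T) = 7 + 5 = 12)
(-13937 - 5774)/(A(g(-6)) + 49248) = (-13937 - 5774)/(-4*12 + 49248) = -19711/(-48 + 49248) = -19711/49200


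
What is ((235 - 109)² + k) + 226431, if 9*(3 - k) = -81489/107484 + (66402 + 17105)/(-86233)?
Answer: 6737677997735735/27806003316 ≈ 2.4231e+5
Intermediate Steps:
k = 88752245723/27806003316 (k = 3 - (-81489/107484 + (66402 + 17105)/(-86233))/9 = 3 - (-81489*1/107484 + 83507*(-1/86233))/9 = 3 - (-27163/35828 - 83507/86233)/9 = 3 - ⅑*(-5334235775/3089555924) = 3 + 5334235775/27806003316 = 88752245723/27806003316 ≈ 3.1918)
((235 - 109)² + k) + 226431 = ((235 - 109)² + 88752245723/27806003316) + 226431 = (126² + 88752245723/27806003316) + 226431 = (15876 + 88752245723/27806003316) + 226431 = 441536860890539/27806003316 + 226431 = 6737677997735735/27806003316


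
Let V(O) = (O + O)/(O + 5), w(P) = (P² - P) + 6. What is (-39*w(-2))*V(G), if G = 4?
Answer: -416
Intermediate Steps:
w(P) = 6 + P² - P
V(O) = 2*O/(5 + O) (V(O) = (2*O)/(5 + O) = 2*O/(5 + O))
(-39*w(-2))*V(G) = (-39*(6 + (-2)² - 1*(-2)))*(2*4/(5 + 4)) = (-39*(6 + 4 + 2))*(2*4/9) = (-39*12)*(2*4*(⅑)) = -468*8/9 = -416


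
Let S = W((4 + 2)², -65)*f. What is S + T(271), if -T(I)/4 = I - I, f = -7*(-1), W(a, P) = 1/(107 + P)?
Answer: ⅙ ≈ 0.16667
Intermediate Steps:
f = 7
T(I) = 0 (T(I) = -4*(I - I) = -4*0 = 0)
S = ⅙ (S = 7/(107 - 65) = 7/42 = (1/42)*7 = ⅙ ≈ 0.16667)
S + T(271) = ⅙ + 0 = ⅙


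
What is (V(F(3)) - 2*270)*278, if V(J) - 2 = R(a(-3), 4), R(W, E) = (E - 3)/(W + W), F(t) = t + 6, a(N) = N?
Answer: -448831/3 ≈ -1.4961e+5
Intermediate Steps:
F(t) = 6 + t
R(W, E) = (-3 + E)/(2*W) (R(W, E) = (-3 + E)/((2*W)) = (-3 + E)*(1/(2*W)) = (-3 + E)/(2*W))
V(J) = 11/6 (V(J) = 2 + (½)*(-3 + 4)/(-3) = 2 + (½)*(-⅓)*1 = 2 - ⅙ = 11/6)
(V(F(3)) - 2*270)*278 = (11/6 - 2*270)*278 = (11/6 - 540)*278 = -3229/6*278 = -448831/3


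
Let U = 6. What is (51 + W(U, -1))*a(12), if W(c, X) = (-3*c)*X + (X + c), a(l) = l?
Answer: 888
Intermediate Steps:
W(c, X) = X + c - 3*X*c (W(c, X) = -3*X*c + (X + c) = X + c - 3*X*c)
(51 + W(U, -1))*a(12) = (51 + (-1 + 6 - 3*(-1)*6))*12 = (51 + (-1 + 6 + 18))*12 = (51 + 23)*12 = 74*12 = 888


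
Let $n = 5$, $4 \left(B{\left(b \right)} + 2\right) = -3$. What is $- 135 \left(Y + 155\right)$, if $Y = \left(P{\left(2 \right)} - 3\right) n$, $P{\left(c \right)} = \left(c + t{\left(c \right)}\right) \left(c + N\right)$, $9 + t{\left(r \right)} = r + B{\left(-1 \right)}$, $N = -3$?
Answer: $- \frac{96525}{4} \approx -24131.0$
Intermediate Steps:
$B{\left(b \right)} = - \frac{11}{4}$ ($B{\left(b \right)} = -2 + \frac{1}{4} \left(-3\right) = -2 - \frac{3}{4} = - \frac{11}{4}$)
$t{\left(r \right)} = - \frac{47}{4} + r$ ($t{\left(r \right)} = -9 + \left(r - \frac{11}{4}\right) = -9 + \left(- \frac{11}{4} + r\right) = - \frac{47}{4} + r$)
$P{\left(c \right)} = \left(-3 + c\right) \left(- \frac{47}{4} + 2 c\right)$ ($P{\left(c \right)} = \left(c + \left(- \frac{47}{4} + c\right)\right) \left(c - 3\right) = \left(- \frac{47}{4} + 2 c\right) \left(-3 + c\right) = \left(-3 + c\right) \left(- \frac{47}{4} + 2 c\right)$)
$Y = \frac{95}{4}$ ($Y = \left(\left(\frac{141}{4} + 2 \cdot 2^{2} - \frac{71}{2}\right) - 3\right) 5 = \left(\left(\frac{141}{4} + 2 \cdot 4 - \frac{71}{2}\right) - 3\right) 5 = \left(\left(\frac{141}{4} + 8 - \frac{71}{2}\right) - 3\right) 5 = \left(\frac{31}{4} - 3\right) 5 = \frac{19}{4} \cdot 5 = \frac{95}{4} \approx 23.75$)
$- 135 \left(Y + 155\right) = - 135 \left(\frac{95}{4} + 155\right) = \left(-135\right) \frac{715}{4} = - \frac{96525}{4}$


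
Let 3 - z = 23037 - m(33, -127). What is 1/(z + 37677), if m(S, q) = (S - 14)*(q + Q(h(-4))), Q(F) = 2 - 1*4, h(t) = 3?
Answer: 1/12192 ≈ 8.2021e-5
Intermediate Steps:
Q(F) = -2 (Q(F) = 2 - 4 = -2)
m(S, q) = (-14 + S)*(-2 + q) (m(S, q) = (S - 14)*(q - 2) = (-14 + S)*(-2 + q))
z = -25485 (z = 3 - (23037 - (28 - 14*(-127) - 2*33 + 33*(-127))) = 3 - (23037 - (28 + 1778 - 66 - 4191)) = 3 - (23037 - 1*(-2451)) = 3 - (23037 + 2451) = 3 - 1*25488 = 3 - 25488 = -25485)
1/(z + 37677) = 1/(-25485 + 37677) = 1/12192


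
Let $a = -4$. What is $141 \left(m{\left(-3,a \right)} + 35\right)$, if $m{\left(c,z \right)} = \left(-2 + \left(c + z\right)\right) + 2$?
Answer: $3948$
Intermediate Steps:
$m{\left(c,z \right)} = c + z$ ($m{\left(c,z \right)} = \left(-2 + c + z\right) + 2 = c + z$)
$141 \left(m{\left(-3,a \right)} + 35\right) = 141 \left(\left(-3 - 4\right) + 35\right) = 141 \left(-7 + 35\right) = 141 \cdot 28 = 3948$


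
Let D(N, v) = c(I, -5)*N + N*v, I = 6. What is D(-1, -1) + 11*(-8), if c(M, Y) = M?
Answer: -93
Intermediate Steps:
D(N, v) = 6*N + N*v
D(-1, -1) + 11*(-8) = -(6 - 1) + 11*(-8) = -1*5 - 88 = -5 - 88 = -93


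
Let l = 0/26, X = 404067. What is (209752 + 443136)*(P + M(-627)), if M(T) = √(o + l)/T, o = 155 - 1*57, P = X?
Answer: 263810495496 - 4570216*√2/627 ≈ 2.6381e+11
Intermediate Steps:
P = 404067
o = 98 (o = 155 - 57 = 98)
l = 0 (l = 0*(1/26) = 0)
M(T) = 7*√2/T (M(T) = √(98 + 0)/T = √98/T = (7*√2)/T = 7*√2/T)
(209752 + 443136)*(P + M(-627)) = (209752 + 443136)*(404067 + 7*√2/(-627)) = 652888*(404067 + 7*√2*(-1/627)) = 652888*(404067 - 7*√2/627) = 263810495496 - 4570216*√2/627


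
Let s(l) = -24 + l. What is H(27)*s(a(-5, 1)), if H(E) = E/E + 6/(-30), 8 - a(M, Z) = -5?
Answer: -44/5 ≈ -8.8000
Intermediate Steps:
a(M, Z) = 13 (a(M, Z) = 8 - 1*(-5) = 8 + 5 = 13)
H(E) = ⅘ (H(E) = 1 + 6*(-1/30) = 1 - ⅕ = ⅘)
H(27)*s(a(-5, 1)) = 4*(-24 + 13)/5 = (⅘)*(-11) = -44/5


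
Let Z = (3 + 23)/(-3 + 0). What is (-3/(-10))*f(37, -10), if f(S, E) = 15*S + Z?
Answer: 1639/10 ≈ 163.90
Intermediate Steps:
Z = -26/3 (Z = 26/(-3) = 26*(-⅓) = -26/3 ≈ -8.6667)
f(S, E) = -26/3 + 15*S (f(S, E) = 15*S - 26/3 = -26/3 + 15*S)
(-3/(-10))*f(37, -10) = (-3/(-10))*(-26/3 + 15*37) = (-3*(-⅒))*(-26/3 + 555) = (3/10)*(1639/3) = 1639/10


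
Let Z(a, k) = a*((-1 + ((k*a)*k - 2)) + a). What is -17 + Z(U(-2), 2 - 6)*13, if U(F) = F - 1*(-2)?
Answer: -17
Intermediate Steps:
U(F) = 2 + F (U(F) = F + 2 = 2 + F)
Z(a, k) = a*(-3 + a + a*k**2) (Z(a, k) = a*((-1 + ((a*k)*k - 2)) + a) = a*((-1 + (a*k**2 - 2)) + a) = a*((-1 + (-2 + a*k**2)) + a) = a*((-3 + a*k**2) + a) = a*(-3 + a + a*k**2))
-17 + Z(U(-2), 2 - 6)*13 = -17 + ((2 - 2)*(-3 + (2 - 2) + (2 - 2)*(2 - 6)**2))*13 = -17 + (0*(-3 + 0 + 0*(-4)**2))*13 = -17 + (0*(-3 + 0 + 0*16))*13 = -17 + (0*(-3 + 0 + 0))*13 = -17 + (0*(-3))*13 = -17 + 0*13 = -17 + 0 = -17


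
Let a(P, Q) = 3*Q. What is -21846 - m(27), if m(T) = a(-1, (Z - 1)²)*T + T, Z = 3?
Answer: -22197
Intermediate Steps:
m(T) = 13*T (m(T) = (3*(3 - 1)²)*T + T = (3*2²)*T + T = (3*4)*T + T = 12*T + T = 13*T)
-21846 - m(27) = -21846 - 13*27 = -21846 - 1*351 = -21846 - 351 = -22197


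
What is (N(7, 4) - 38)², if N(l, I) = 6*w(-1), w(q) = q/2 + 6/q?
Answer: 5929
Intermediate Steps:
w(q) = q/2 + 6/q (w(q) = q*(½) + 6/q = q/2 + 6/q)
N(l, I) = -39 (N(l, I) = 6*((½)*(-1) + 6/(-1)) = 6*(-½ + 6*(-1)) = 6*(-½ - 6) = 6*(-13/2) = -39)
(N(7, 4) - 38)² = (-39 - 38)² = (-77)² = 5929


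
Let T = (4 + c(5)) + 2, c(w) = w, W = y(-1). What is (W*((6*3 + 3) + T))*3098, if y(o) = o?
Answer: -99136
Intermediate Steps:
W = -1
T = 11 (T = (4 + 5) + 2 = 9 + 2 = 11)
(W*((6*3 + 3) + T))*3098 = -((6*3 + 3) + 11)*3098 = -((18 + 3) + 11)*3098 = -(21 + 11)*3098 = -1*32*3098 = -32*3098 = -99136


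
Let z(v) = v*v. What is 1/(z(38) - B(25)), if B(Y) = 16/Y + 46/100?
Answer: 10/14429 ≈ 0.00069305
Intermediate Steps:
B(Y) = 23/50 + 16/Y (B(Y) = 16/Y + 46*(1/100) = 16/Y + 23/50 = 23/50 + 16/Y)
z(v) = v²
1/(z(38) - B(25)) = 1/(38² - (23/50 + 16/25)) = 1/(1444 - (23/50 + 16*(1/25))) = 1/(1444 - (23/50 + 16/25)) = 1/(1444 - 1*11/10) = 1/(1444 - 11/10) = 1/(14429/10) = 10/14429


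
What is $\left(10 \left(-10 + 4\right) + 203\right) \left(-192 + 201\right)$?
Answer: $1287$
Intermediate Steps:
$\left(10 \left(-10 + 4\right) + 203\right) \left(-192 + 201\right) = \left(10 \left(-6\right) + 203\right) 9 = \left(-60 + 203\right) 9 = 143 \cdot 9 = 1287$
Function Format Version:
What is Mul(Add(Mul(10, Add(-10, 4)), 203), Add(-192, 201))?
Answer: 1287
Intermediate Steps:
Mul(Add(Mul(10, Add(-10, 4)), 203), Add(-192, 201)) = Mul(Add(Mul(10, -6), 203), 9) = Mul(Add(-60, 203), 9) = Mul(143, 9) = 1287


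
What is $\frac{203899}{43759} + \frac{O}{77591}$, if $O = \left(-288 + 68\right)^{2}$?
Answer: $\frac{17938662909}{3395304569} \approx 5.2834$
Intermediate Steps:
$O = 48400$ ($O = \left(-220\right)^{2} = 48400$)
$\frac{203899}{43759} + \frac{O}{77591} = \frac{203899}{43759} + \frac{48400}{77591} = \frac{17938662909}{3395304569}$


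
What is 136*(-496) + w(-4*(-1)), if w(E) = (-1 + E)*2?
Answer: -67450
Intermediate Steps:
w(E) = -2 + 2*E
136*(-496) + w(-4*(-1)) = 136*(-496) + (-2 + 2*(-4*(-1))) = -67456 + (-2 + 2*4) = -67456 + (-2 + 8) = -67456 + 6 = -67450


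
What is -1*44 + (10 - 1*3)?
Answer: -37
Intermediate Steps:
-1*44 + (10 - 1*3) = -44 + (10 - 3) = -44 + 7 = -37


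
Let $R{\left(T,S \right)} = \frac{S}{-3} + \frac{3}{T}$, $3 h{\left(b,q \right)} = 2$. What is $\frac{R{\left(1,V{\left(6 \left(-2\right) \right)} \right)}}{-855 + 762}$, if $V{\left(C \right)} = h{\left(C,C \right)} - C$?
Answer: $\frac{11}{837} \approx 0.013142$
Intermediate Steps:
$h{\left(b,q \right)} = \frac{2}{3}$ ($h{\left(b,q \right)} = \frac{1}{3} \cdot 2 = \frac{2}{3}$)
$V{\left(C \right)} = \frac{2}{3} - C$
$R{\left(T,S \right)} = \frac{3}{T} - \frac{S}{3}$ ($R{\left(T,S \right)} = S \left(- \frac{1}{3}\right) + \frac{3}{T} = - \frac{S}{3} + \frac{3}{T} = \frac{3}{T} - \frac{S}{3}$)
$\frac{R{\left(1,V{\left(6 \left(-2\right) \right)} \right)}}{-855 + 762} = \frac{\frac{3}{1} - \frac{\frac{2}{3} - 6 \left(-2\right)}{3}}{-855 + 762} = \frac{3 \cdot 1 - \frac{\frac{2}{3} - -12}{3}}{-93} = - \frac{3 - \frac{\frac{2}{3} + 12}{3}}{93} = - \frac{3 - \frac{38}{9}}{93} = \left(- \frac{1}{93}\right) \left(- \frac{11}{9}\right) = \frac{11}{837}$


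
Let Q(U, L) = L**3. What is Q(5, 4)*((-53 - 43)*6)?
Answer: -36864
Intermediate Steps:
Q(5, 4)*((-53 - 43)*6) = 4**3*((-53 - 43)*6) = 64*(-96*6) = 64*(-576) = -36864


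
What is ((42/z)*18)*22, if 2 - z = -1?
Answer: 5544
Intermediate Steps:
z = 3 (z = 2 - 1*(-1) = 2 + 1 = 3)
((42/z)*18)*22 = ((42/3)*18)*22 = ((42*(⅓))*18)*22 = (14*18)*22 = 252*22 = 5544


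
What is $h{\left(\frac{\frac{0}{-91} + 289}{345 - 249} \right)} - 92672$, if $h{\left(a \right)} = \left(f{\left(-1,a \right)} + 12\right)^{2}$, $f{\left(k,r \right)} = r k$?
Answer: $- \frac{853320383}{9216} \approx -92591.0$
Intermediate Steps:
$f{\left(k,r \right)} = k r$
$h{\left(a \right)} = \left(12 - a\right)^{2}$ ($h{\left(a \right)} = \left(- a + 12\right)^{2} = \left(12 - a\right)^{2}$)
$h{\left(\frac{\frac{0}{-91} + 289}{345 - 249} \right)} - 92672 = \left(-12 + \frac{\frac{0}{-91} + 289}{345 - 249}\right)^{2} - 92672 = \left(-12 + \frac{0 \left(- \frac{1}{91}\right) + 289}{96}\right)^{2} - 92672 = \left(-12 + \left(0 + 289\right) \frac{1}{96}\right)^{2} - 92672 = \left(-12 + 289 \cdot \frac{1}{96}\right)^{2} - 92672 = \left(-12 + \frac{289}{96}\right)^{2} - 92672 = \left(- \frac{863}{96}\right)^{2} - 92672 = \frac{744769}{9216} - 92672 = - \frac{853320383}{9216}$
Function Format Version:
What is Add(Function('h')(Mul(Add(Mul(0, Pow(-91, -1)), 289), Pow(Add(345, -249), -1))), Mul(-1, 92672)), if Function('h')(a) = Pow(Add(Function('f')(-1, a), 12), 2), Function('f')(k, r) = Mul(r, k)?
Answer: Rational(-853320383, 9216) ≈ -92591.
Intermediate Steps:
Function('f')(k, r) = Mul(k, r)
Function('h')(a) = Pow(Add(12, Mul(-1, a)), 2) (Function('h')(a) = Pow(Add(Mul(-1, a), 12), 2) = Pow(Add(12, Mul(-1, a)), 2))
Add(Function('h')(Mul(Add(Mul(0, Pow(-91, -1)), 289), Pow(Add(345, -249), -1))), Mul(-1, 92672)) = Add(Pow(Add(-12, Mul(Add(Mul(0, Pow(-91, -1)), 289), Pow(Add(345, -249), -1))), 2), Mul(-1, 92672)) = Add(Pow(Add(-12, Mul(Add(Mul(0, Rational(-1, 91)), 289), Pow(96, -1))), 2), -92672) = Add(Pow(Add(-12, Mul(Add(0, 289), Rational(1, 96))), 2), -92672) = Add(Pow(Add(-12, Mul(289, Rational(1, 96))), 2), -92672) = Add(Pow(Add(-12, Rational(289, 96)), 2), -92672) = Add(Pow(Rational(-863, 96), 2), -92672) = Add(Rational(744769, 9216), -92672) = Rational(-853320383, 9216)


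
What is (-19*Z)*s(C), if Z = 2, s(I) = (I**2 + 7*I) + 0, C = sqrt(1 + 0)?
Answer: -304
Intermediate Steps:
C = 1 (C = sqrt(1) = 1)
s(I) = I**2 + 7*I
(-19*Z)*s(C) = (-19*2)*(1*(7 + 1)) = -38*8 = -304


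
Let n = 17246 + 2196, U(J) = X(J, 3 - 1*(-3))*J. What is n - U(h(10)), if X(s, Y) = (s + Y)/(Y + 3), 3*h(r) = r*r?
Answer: 1563002/81 ≈ 19296.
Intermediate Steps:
h(r) = r²/3 (h(r) = (r*r)/3 = r²/3)
X(s, Y) = (Y + s)/(3 + Y)
U(J) = J*(⅔ + J/9) (U(J) = (((3 - 1*(-3)) + J)/(3 + (3 - 1*(-3))))*J = (((3 + 3) + J)/(3 + (3 + 3)))*J = ((6 + J)/(3 + 6))*J = ((6 + J)/9)*J = (⅔ + J/9)*J = J*(⅔ + J/9))
n = 19442
n - U(h(10)) = 19442 - (⅓)*10²*(6 + (⅓)*10²)/9 = 19442 - (⅓)*100*(6 + (⅓)*100)/9 = 19442 - 100*(6 + 100/3)/(9*3) = 19442 - 100*118/(9*3*3) = 19442 - 1*11800/81 = 19442 - 11800/81 = 1563002/81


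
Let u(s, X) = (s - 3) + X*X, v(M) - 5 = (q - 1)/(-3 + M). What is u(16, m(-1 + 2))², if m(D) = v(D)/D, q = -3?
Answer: 3844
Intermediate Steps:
v(M) = 5 - 4/(-3 + M) (v(M) = 5 + (-3 - 1)/(-3 + M) = 5 - 4/(-3 + M))
m(D) = (-19 + 5*D)/(D*(-3 + D)) (m(D) = ((-19 + 5*D)/(-3 + D))/D = (-19 + 5*D)/(D*(-3 + D)))
u(s, X) = -3 + s + X² (u(s, X) = (-3 + s) + X² = -3 + s + X²)
u(16, m(-1 + 2))² = (-3 + 16 + ((-19 + 5*(-1 + 2))/((-1 + 2)*(-3 + (-1 + 2))))²)² = (-3 + 16 + ((-19 + 5*1)/(1*(-3 + 1)))²)² = (-3 + 16 + (1*(-19 + 5)/(-2))²)² = (-3 + 16 + (1*(-½)*(-14))²)² = (-3 + 16 + 7²)² = (-3 + 16 + 49)² = 62² = 3844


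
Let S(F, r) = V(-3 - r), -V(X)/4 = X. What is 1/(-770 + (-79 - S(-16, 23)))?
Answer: -1/953 ≈ -0.0010493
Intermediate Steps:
V(X) = -4*X
S(F, r) = 12 + 4*r (S(F, r) = -4*(-3 - r) = 12 + 4*r)
1/(-770 + (-79 - S(-16, 23))) = 1/(-770 + (-79 - (12 + 4*23))) = 1/(-770 + (-79 - (12 + 92))) = 1/(-770 + (-79 - 1*104)) = 1/(-770 + (-79 - 104)) = 1/(-770 - 183) = 1/(-953) = -1/953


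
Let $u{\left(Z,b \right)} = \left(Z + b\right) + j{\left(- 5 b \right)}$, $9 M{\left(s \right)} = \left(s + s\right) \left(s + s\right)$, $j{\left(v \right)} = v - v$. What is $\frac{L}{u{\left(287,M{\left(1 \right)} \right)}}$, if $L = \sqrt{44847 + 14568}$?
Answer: $\frac{9 \sqrt{59415}}{2587} \approx 0.848$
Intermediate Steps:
$j{\left(v \right)} = 0$
$L = \sqrt{59415} \approx 243.75$
$M{\left(s \right)} = \frac{4 s^{2}}{9}$ ($M{\left(s \right)} = \frac{\left(s + s\right) \left(s + s\right)}{9} = \frac{2 s 2 s}{9} = \frac{4 s^{2}}{9}$)
$u{\left(Z,b \right)} = Z + b$ ($u{\left(Z,b \right)} = \left(Z + b\right) + 0 = Z + b$)
$\frac{L}{u{\left(287,M{\left(1 \right)} \right)}} = \frac{\sqrt{59415}}{287 + \frac{4 \cdot 1^{2}}{9}} = \frac{\sqrt{59415}}{287 + \frac{4}{9} \cdot 1} = \frac{\sqrt{59415}}{287 + \frac{4}{9}} = \frac{\sqrt{59415}}{\frac{2587}{9}} = \sqrt{59415} \cdot \frac{9}{2587} = \frac{9 \sqrt{59415}}{2587}$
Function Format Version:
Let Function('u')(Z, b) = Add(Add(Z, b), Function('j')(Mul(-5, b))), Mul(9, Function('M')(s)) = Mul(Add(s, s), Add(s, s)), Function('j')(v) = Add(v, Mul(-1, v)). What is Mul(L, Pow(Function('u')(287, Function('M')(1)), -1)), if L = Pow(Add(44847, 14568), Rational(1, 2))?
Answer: Mul(Rational(9, 2587), Pow(59415, Rational(1, 2))) ≈ 0.84800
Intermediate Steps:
Function('j')(v) = 0
L = Pow(59415, Rational(1, 2)) ≈ 243.75
Function('M')(s) = Mul(Rational(4, 9), Pow(s, 2)) (Function('M')(s) = Mul(Rational(1, 9), Mul(Add(s, s), Add(s, s))) = Mul(Rational(1, 9), Mul(Mul(2, s), Mul(2, s))) = Mul(Rational(1, 9), Mul(4, Pow(s, 2))) = Mul(Rational(4, 9), Pow(s, 2)))
Function('u')(Z, b) = Add(Z, b) (Function('u')(Z, b) = Add(Add(Z, b), 0) = Add(Z, b))
Mul(L, Pow(Function('u')(287, Function('M')(1)), -1)) = Mul(Pow(59415, Rational(1, 2)), Pow(Add(287, Mul(Rational(4, 9), Pow(1, 2))), -1)) = Mul(Pow(59415, Rational(1, 2)), Pow(Add(287, Mul(Rational(4, 9), 1)), -1)) = Mul(Pow(59415, Rational(1, 2)), Pow(Add(287, Rational(4, 9)), -1)) = Mul(Pow(59415, Rational(1, 2)), Pow(Rational(2587, 9), -1)) = Mul(Pow(59415, Rational(1, 2)), Rational(9, 2587)) = Mul(Rational(9, 2587), Pow(59415, Rational(1, 2)))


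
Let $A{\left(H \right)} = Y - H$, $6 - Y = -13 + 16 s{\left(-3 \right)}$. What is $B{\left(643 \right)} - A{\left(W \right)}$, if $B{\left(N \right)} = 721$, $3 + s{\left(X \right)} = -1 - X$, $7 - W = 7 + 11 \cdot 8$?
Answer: $598$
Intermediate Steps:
$W = -88$ ($W = 7 - \left(7 + 11 \cdot 8\right) = 7 - \left(7 + 88\right) = 7 - 95 = -88$)
$s{\left(X \right)} = -4 - X$ ($s{\left(X \right)} = -3 - \left(1 + X\right) = -4 - X$)
$Y = 35$ ($Y = 6 - \left(-13 + 16 \left(-4 - -3\right)\right) = 6 - \left(-13 + 16 \left(-4 + 3\right)\right) = 6 - \left(-13 + 16 \left(-1\right)\right) = 6 - \left(-13 - 16\right) = 6 - -29 = 6 + 29 = 35$)
$A{\left(H \right)} = 35 - H$
$B{\left(643 \right)} - A{\left(W \right)} = 721 - \left(35 - -88\right) = 721 - \left(35 + 88\right) = 721 - 123 = 598$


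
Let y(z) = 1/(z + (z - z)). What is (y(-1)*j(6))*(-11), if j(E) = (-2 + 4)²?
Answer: 44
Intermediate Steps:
y(z) = 1/z (y(z) = 1/(z + 0) = 1/z)
j(E) = 4 (j(E) = 2² = 4)
(y(-1)*j(6))*(-11) = (4/(-1))*(-11) = -1*4*(-11) = -4*(-11) = 44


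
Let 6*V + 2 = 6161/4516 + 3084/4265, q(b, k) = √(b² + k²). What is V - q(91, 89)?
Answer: 560843/38521480 - √16202 ≈ -127.27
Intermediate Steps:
V = 560843/38521480 (V = -⅓ + (6161/4516 + 3084/4265)/6 = -⅓ + (⅙)*(40204009/19260740) = -⅓ + 40204009/115564440 = 560843/38521480 ≈ 0.014559)
V - q(91, 89) = 560843/38521480 - √(91² + 89²) = 560843/38521480 - √(8281 + 7921) = 560843/38521480 - √16202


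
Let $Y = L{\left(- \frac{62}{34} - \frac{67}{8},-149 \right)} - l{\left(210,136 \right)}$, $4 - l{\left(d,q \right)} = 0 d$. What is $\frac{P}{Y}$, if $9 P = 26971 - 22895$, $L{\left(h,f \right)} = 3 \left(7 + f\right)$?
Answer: $- \frac{2038}{1935} \approx -1.0532$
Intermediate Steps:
$L{\left(h,f \right)} = 21 + 3 f$
$l{\left(d,q \right)} = 4$ ($l{\left(d,q \right)} = 4 - 0 d = 4 - 0 = 4 + 0 = 4$)
$Y = -430$ ($Y = \left(21 + 3 \left(-149\right)\right) - 4 = \left(21 - 447\right) - 4 = -426 - 4 = -430$)
$P = \frac{4076}{9}$ ($P = \frac{26971 - 22895}{9} = \frac{1}{9} \cdot 4076 = \frac{4076}{9} \approx 452.89$)
$\frac{P}{Y} = \frac{4076}{9 \left(-430\right)} = \frac{4076}{9} \left(- \frac{1}{430}\right) = - \frac{2038}{1935}$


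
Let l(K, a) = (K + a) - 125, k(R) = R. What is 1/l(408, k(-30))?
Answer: 1/253 ≈ 0.0039526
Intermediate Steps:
l(K, a) = -125 + K + a
1/l(408, k(-30)) = 1/(-125 + 408 - 30) = 1/253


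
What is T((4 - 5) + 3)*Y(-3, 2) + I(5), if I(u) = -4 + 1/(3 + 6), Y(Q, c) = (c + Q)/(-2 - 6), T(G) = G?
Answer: -131/36 ≈ -3.6389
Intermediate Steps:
Y(Q, c) = -Q/8 - c/8 (Y(Q, c) = (Q + c)/(-8) = (Q + c)*(-⅛) = -Q/8 - c/8)
I(u) = -35/9 (I(u) = -4 + 1/9 = -4 + ⅑ = -35/9)
T((4 - 5) + 3)*Y(-3, 2) + I(5) = ((4 - 5) + 3)*(-⅛*(-3) - ⅛*2) - 35/9 = (-1 + 3)*(3/8 - ¼) - 35/9 = 2*(⅛) - 35/9 = ¼ - 35/9 = -131/36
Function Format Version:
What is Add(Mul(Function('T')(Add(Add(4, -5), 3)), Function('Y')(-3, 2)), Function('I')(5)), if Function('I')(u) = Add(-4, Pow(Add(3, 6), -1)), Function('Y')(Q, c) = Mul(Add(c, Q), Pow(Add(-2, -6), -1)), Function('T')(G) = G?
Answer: Rational(-131, 36) ≈ -3.6389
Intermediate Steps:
Function('Y')(Q, c) = Add(Mul(Rational(-1, 8), Q), Mul(Rational(-1, 8), c)) (Function('Y')(Q, c) = Mul(Add(Q, c), Pow(-8, -1)) = Mul(Add(Q, c), Rational(-1, 8)) = Add(Mul(Rational(-1, 8), Q), Mul(Rational(-1, 8), c)))
Function('I')(u) = Rational(-35, 9) (Function('I')(u) = Add(-4, Pow(9, -1)) = Add(-4, Rational(1, 9)) = Rational(-35, 9))
Add(Mul(Function('T')(Add(Add(4, -5), 3)), Function('Y')(-3, 2)), Function('I')(5)) = Add(Mul(Add(Add(4, -5), 3), Add(Mul(Rational(-1, 8), -3), Mul(Rational(-1, 8), 2))), Rational(-35, 9)) = Add(Mul(Add(-1, 3), Add(Rational(3, 8), Rational(-1, 4))), Rational(-35, 9)) = Add(Mul(2, Rational(1, 8)), Rational(-35, 9)) = Add(Rational(1, 4), Rational(-35, 9)) = Rational(-131, 36)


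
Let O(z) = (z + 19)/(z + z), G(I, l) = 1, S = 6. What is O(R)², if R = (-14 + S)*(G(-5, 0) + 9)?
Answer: 3721/25600 ≈ 0.14535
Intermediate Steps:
R = -80 (R = (-14 + 6)*(1 + 9) = -8*10 = -80)
O(z) = (19 + z)/(2*z) (O(z) = (19 + z)/((2*z)) = (19 + z)*(1/(2*z)) = (19 + z)/(2*z))
O(R)² = ((½)*(19 - 80)/(-80))² = ((½)*(-1/80)*(-61))² = (61/160)² = 3721/25600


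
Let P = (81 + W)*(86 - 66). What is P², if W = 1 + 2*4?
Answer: 3240000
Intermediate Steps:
W = 9 (W = 1 + 8 = 9)
P = 1800 (P = (81 + 9)*(86 - 66) = 90*20 = 1800)
P² = 1800² = 3240000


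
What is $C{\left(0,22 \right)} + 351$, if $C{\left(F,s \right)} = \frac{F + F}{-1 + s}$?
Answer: $351$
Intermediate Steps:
$C{\left(F,s \right)} = \frac{2 F}{-1 + s}$
$C{\left(0,22 \right)} + 351 = 2 \cdot 0 \frac{1}{-1 + 22} + 351 = 2 \cdot 0 \cdot \frac{1}{21} + 351 = 0 + 351 = 351$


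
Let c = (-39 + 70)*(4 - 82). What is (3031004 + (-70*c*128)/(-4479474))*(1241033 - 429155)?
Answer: 1837182752042450808/746579 ≈ 2.4608e+12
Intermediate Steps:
c = -2418 (c = 31*(-78) = -2418)
(3031004 + (-70*c*128)/(-4479474))*(1241033 - 429155) = (3031004 + (-70*(-2418)*128)/(-4479474))*(1241033 - 429155) = (3031004 + (169260*128)*(-1/4479474))*811878 = (3031004 + 21665280*(-1/4479474))*811878 = (3031004 - 3610880/746579)*811878 = (2262880324436/746579)*811878 = 1837182752042450808/746579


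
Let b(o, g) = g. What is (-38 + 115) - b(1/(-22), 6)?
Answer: 71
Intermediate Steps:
(-38 + 115) - b(1/(-22), 6) = (-38 + 115) - 1*6 = 77 - 6 = 71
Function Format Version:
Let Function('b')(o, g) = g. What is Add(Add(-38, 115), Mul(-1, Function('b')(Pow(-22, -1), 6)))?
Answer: 71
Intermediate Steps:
Add(Add(-38, 115), Mul(-1, Function('b')(Pow(-22, -1), 6))) = Add(Add(-38, 115), Mul(-1, 6)) = Add(77, -6) = 71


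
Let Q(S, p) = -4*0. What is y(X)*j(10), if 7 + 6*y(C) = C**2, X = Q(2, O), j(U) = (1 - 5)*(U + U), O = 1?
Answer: 280/3 ≈ 93.333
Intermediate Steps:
Q(S, p) = 0
j(U) = -8*U
X = 0
y(C) = -7/6 + C**2/6
y(X)*j(10) = (-7/6 + (1/6)*0**2)*(-8*10) = (-7/6 + (1/6)*0)*(-80) = (-7/6 + 0)*(-80) = -7/6*(-80) = 280/3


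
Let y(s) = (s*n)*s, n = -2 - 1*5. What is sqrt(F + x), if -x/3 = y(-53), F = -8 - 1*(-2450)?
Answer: sqrt(61431) ≈ 247.85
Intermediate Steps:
n = -7 (n = -2 - 5 = -7)
F = 2442 (F = -8 + 2450 = 2442)
y(s) = -7*s**2 (y(s) = (s*(-7))*s = (-7*s)*s = -7*s**2)
x = 58989 (x = -(-21)*(-53)**2 = -(-21)*2809 = -3*(-19663) = 58989)
sqrt(F + x) = sqrt(2442 + 58989) = sqrt(61431)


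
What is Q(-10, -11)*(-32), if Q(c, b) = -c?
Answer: -320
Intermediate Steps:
Q(-10, -11)*(-32) = -1*(-10)*(-32) = 10*(-32) = -320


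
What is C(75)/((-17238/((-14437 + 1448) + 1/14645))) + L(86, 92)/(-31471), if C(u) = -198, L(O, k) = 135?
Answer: -15197029543719/101857307695 ≈ -149.20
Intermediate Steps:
C(75)/((-17238/((-14437 + 1448) + 1/14645))) + L(86, 92)/(-31471) = -198/((-17238/((-14437 + 1448) + 1/14645))) + 135/(-31471) = -198/((-17238/(-12989 + 1/14645))) + 135*(-1/31471) = -198/((-17238/(-190223904/14645))) - 135/31471 = -198/((-17238*(-14645/190223904))) - 135/31471 = -198/3236545/2438768 - 135/31471 = -198*2438768/3236545 - 135/31471 = -482876064/3236545 - 135/31471 = -15197029543719/101857307695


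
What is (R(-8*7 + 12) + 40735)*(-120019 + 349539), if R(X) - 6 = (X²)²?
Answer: 869613868240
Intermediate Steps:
R(X) = 6 + X⁴ (R(X) = 6 + (X²)² = 6 + X⁴)
(R(-8*7 + 12) + 40735)*(-120019 + 349539) = ((6 + (-8*7 + 12)⁴) + 40735)*(-120019 + 349539) = ((6 + (-56 + 12)⁴) + 40735)*229520 = ((6 + (-44)⁴) + 40735)*229520 = ((6 + 3748096) + 40735)*229520 = (3748102 + 40735)*229520 = 3788837*229520 = 869613868240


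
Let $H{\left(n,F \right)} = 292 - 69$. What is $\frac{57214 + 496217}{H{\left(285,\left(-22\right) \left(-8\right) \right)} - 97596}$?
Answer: $- \frac{553431}{97373} \approx -5.6836$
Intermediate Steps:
$H{\left(n,F \right)} = 223$
$\frac{57214 + 496217}{H{\left(285,\left(-22\right) \left(-8\right) \right)} - 97596} = \frac{57214 + 496217}{223 - 97596} = \frac{553431}{-97373} = 553431 \left(- \frac{1}{97373}\right) = - \frac{553431}{97373}$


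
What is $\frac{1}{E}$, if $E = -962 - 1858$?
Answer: $- \frac{1}{2820} \approx -0.00035461$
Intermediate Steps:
$E = -2820$ ($E = -962 - 1858 = -2820$)
$\frac{1}{E} = \frac{1}{-2820} = - \frac{1}{2820}$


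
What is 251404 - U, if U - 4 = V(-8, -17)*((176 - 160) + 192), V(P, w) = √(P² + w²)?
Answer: 251400 - 208*√353 ≈ 2.4749e+5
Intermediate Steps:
U = 4 + 208*√353 (U = 4 + √((-8)² + (-17)²)*((176 - 160) + 192) = 4 + √(64 + 289)*(16 + 192) = 4 + √353*208 = 4 + 208*√353 ≈ 3912.0)
251404 - U = 251404 - (4 + 208*√353) = 251404 + (-4 - 208*√353) = 251400 - 208*√353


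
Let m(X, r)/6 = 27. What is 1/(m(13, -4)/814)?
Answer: 407/81 ≈ 5.0247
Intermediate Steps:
m(X, r) = 162 (m(X, r) = 6*27 = 162)
1/(m(13, -4)/814) = 1/(162/814) = 1/(162*(1/814)) = 1/(81/407) = 407/81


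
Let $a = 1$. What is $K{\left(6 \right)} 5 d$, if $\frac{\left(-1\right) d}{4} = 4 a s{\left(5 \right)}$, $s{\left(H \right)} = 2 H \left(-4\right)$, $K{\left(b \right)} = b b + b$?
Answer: $134400$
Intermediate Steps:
$K{\left(b \right)} = b + b^{2}$ ($K{\left(b \right)} = b^{2} + b = b + b^{2}$)
$s{\left(H \right)} = - 8 H$
$d = 640$ ($d = - 4 \cdot 4 \cdot 1 \left(\left(-8\right) 5\right) = - 4 \cdot 4 \left(-40\right) = \left(-4\right) \left(-160\right) = 640$)
$K{\left(6 \right)} 5 d = 6 \left(1 + 6\right) 5 \cdot 640 = 6 \cdot 7 \cdot 5 \cdot 640 = 42 \cdot 5 \cdot 640 = 210 \cdot 640 = 134400$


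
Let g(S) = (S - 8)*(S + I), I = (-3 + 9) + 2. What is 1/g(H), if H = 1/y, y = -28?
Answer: -784/50175 ≈ -0.015625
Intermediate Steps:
I = 8 (I = 6 + 2 = 8)
H = -1/28 (H = 1/(-28) = -1/28 ≈ -0.035714)
g(S) = (-8 + S)*(8 + S) (g(S) = (S - 8)*(S + 8) = (-8 + S)*(8 + S))
1/g(H) = 1/(-64 + (-1/28)**2) = 1/(-64 + 1/784) = 1/(-50175/784) = -784/50175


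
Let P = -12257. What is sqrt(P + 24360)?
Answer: 7*sqrt(247) ≈ 110.01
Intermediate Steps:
sqrt(P + 24360) = sqrt(-12257 + 24360) = sqrt(12103) = 7*sqrt(247)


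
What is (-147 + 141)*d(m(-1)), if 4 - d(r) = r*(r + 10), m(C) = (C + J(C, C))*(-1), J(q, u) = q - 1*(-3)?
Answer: -78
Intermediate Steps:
J(q, u) = 3 + q (J(q, u) = q + 3 = 3 + q)
m(C) = -3 - 2*C (m(C) = (C + (3 + C))*(-1) = (3 + 2*C)*(-1) = -3 - 2*C)
d(r) = 4 - r*(10 + r) (d(r) = 4 - r*(r + 10) = 4 - r*(10 + r))
(-147 + 141)*d(m(-1)) = (-147 + 141)*(4 - (-3 - 2*(-1))**2 - 10*(-3 - 2*(-1))) = -6*(4 - (-3 + 2)**2 - 10*(-3 + 2)) = -6*(4 - 1*(-1)**2 - 10*(-1)) = -6*(4 - 1*1 + 10) = -6*(4 - 1 + 10) = -6*13 = -78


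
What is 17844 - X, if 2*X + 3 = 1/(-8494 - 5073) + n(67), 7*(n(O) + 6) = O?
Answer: 3389199411/189938 ≈ 17844.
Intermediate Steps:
n(O) = -6 + O/7
X = 54261/189938 (X = -3/2 + (1/(-8494 - 5073) + (-6 + (1/7)*67))/2 = -3/2 + (1/(-13567) + (-6 + 67/7))/2 = -3/2 + (-1/13567 + 25/7)/2 = -3/2 + (1/2)*(339168/94969) = -3/2 + 169584/94969 = 54261/189938 ≈ 0.28568)
17844 - X = 17844 - 1*54261/189938 = 17844 - 54261/189938 = 3389199411/189938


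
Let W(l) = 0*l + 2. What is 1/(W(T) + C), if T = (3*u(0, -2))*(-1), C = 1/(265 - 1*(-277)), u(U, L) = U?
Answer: 542/1085 ≈ 0.49954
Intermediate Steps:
C = 1/542 (C = 1/(265 + 277) = 1/542 ≈ 0.0018450)
T = 0 (T = (3*0)*(-1) = 0*(-1) = 0)
W(l) = 2 (W(l) = 0 + 2 = 2)
1/(W(T) + C) = 1/(2 + 1/542) = 1/(1085/542) = 542/1085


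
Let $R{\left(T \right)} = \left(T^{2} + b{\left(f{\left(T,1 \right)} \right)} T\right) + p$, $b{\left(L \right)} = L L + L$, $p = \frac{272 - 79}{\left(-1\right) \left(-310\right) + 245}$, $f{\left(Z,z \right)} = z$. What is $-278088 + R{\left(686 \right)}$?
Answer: $\frac{107603593}{555} \approx 1.9388 \cdot 10^{5}$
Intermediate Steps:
$p = \frac{193}{555}$ ($p = \frac{193}{310 + 245} = \frac{193}{555} \approx 0.34775$)
$b{\left(L \right)} = L + L^{2}$ ($b{\left(L \right)} = L^{2} + L = L + L^{2}$)
$R{\left(T \right)} = \frac{193}{555} + T^{2} + 2 T$ ($R{\left(T \right)} = \left(T^{2} + 1 \left(1 + 1\right) T\right) + \frac{193}{555} = \left(T^{2} + 1 \cdot 2 T\right) + \frac{193}{555} = \left(T^{2} + 2 T\right) + \frac{193}{555} = \frac{193}{555} + T^{2} + 2 T$)
$-278088 + R{\left(686 \right)} = -278088 + \left(\frac{193}{555} + 686^{2} + 2 \cdot 686\right) = -278088 + \left(\frac{193}{555} + 470596 + 1372\right) = -278088 + \frac{261942433}{555} = \frac{107603593}{555}$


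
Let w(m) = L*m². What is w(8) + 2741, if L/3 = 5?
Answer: 3701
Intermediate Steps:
L = 15 (L = 3*5 = 15)
w(m) = 15*m²
w(8) + 2741 = 15*8² + 2741 = 15*64 + 2741 = 960 + 2741 = 3701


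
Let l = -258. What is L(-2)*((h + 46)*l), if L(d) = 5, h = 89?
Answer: -174150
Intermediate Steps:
L(-2)*((h + 46)*l) = 5*((89 + 46)*(-258)) = 5*(135*(-258)) = 5*(-34830) = -174150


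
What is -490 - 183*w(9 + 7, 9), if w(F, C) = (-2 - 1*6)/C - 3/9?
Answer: -799/3 ≈ -266.33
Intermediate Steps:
w(F, C) = -1/3 - 8/C (w(F, C) = (-2 - 6)/C - 3*1/9 = -8/C - 1/3 = -1/3 - 8/C)
-490 - 183*w(9 + 7, 9) = -490 - 61*(-24 - 1*9)/9 = -490 - 61*(-24 - 9)/9 = -490 - 61*(-33)/9 = -490 - 183*(-11/9) = -490 + 671/3 = -799/3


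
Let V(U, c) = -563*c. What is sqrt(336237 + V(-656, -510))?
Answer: 3*sqrt(69263) ≈ 789.54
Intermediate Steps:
sqrt(336237 + V(-656, -510)) = sqrt(336237 - 563*(-510)) = sqrt(336237 + 287130) = sqrt(623367) = 3*sqrt(69263)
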